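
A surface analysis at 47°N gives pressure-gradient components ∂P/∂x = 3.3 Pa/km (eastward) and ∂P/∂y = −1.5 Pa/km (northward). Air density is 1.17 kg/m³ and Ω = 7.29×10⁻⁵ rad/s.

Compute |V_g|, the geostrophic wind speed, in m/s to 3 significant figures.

Coriolis parameter at 47°N:
f = 2Ω sin φ = 2 × 7.29×10⁻⁵ × sin 47° = 1.07×10⁻⁴ s⁻¹
Component geostrophic relations (x east, y north):
u_g = −(1/(fρ)) ∂P/∂y,  v_g = (1/(fρ)) ∂P/∂x
u_g = −(−1.5×10⁻³)/(1.07×10⁻⁴ × 1.17) = 12.0 m/s;  v_g = (3.3×10⁻³)/(1.07×10⁻⁴ × 1.17) = 26.5 m/s
|V_g| = √(u_g² + v_g²) = 29.1 m/s

29.1 m/s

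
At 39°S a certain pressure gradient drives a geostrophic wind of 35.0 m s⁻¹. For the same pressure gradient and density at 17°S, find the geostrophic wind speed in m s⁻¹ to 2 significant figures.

75 m s⁻¹

With the same pressure gradient and density, V_g ∝ 1/f ∝ 1/sin φ.
V₂ = V₁ · sin φ₁ / sin φ₂ = 35.0 × sin 39° / sin 17°
V₂ = 35.0 × 0.6293/0.2924 = 75 m s⁻¹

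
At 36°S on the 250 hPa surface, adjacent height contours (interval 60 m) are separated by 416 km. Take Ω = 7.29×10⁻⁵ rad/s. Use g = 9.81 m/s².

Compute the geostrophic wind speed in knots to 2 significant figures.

Coriolis parameter at 36°S:
f = 2Ω sin φ = 2 × 7.29×10⁻⁵ × sin 36° = 8.57×10⁻⁵ s⁻¹
Height gradient: |∂Z/∂n| = 60 m / 416000 m = 1.44×10⁻⁴
On a pressure surface, geostrophic balance gives V_g = (g/f)|∂Z/∂n|:
V_g = 9.81 × 1.44×10⁻⁴ / 8.57×10⁻⁵ = 16.5 m/s
Converting: 16.5 m/s × 1.944 = 32 knots

32 knots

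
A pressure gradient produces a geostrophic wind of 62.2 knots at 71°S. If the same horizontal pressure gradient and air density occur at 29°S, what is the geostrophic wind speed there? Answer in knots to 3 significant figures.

With the same pressure gradient and density, V_g ∝ 1/f ∝ 1/sin φ.
V₂ = V₁ · sin φ₁ / sin φ₂ = 62.2 × sin 71° / sin 29°
V₂ = 62.2 × 0.9455/0.4848 = 121 knots

121 knots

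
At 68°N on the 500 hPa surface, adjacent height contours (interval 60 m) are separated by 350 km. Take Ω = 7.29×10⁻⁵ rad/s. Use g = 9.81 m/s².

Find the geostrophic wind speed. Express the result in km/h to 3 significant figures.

Coriolis parameter at 68°N:
f = 2Ω sin φ = 2 × 7.29×10⁻⁵ × sin 68° = 1.35×10⁻⁴ s⁻¹
Height gradient: |∂Z/∂n| = 60 m / 350000 m = 1.71×10⁻⁴
On a pressure surface, geostrophic balance gives V_g = (g/f)|∂Z/∂n|:
V_g = 9.81 × 1.71×10⁻⁴ / 1.35×10⁻⁴ = 12.4 m/s
Converting: 12.4 m/s × 3.6 = 44.8 km/h

44.8 km/h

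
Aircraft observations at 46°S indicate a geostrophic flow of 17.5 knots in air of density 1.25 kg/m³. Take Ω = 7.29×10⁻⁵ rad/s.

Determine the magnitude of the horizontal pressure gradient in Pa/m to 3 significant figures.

1.18×10⁻³ Pa/m

Coriolis parameter at 46°S:
f = 2Ω sin φ = 2 × 7.29×10⁻⁵ × sin 46° = 1.05×10⁻⁴ s⁻¹
Wind speed in SI: 17.5 knots = 9.00 m/s
Geostrophic balance rearranged: |∂P/∂n| = f ρ V_g
|∂P/∂n| = 1.05×10⁻⁴ × 1.25 × 9.00 = 1.18×10⁻³ Pa/m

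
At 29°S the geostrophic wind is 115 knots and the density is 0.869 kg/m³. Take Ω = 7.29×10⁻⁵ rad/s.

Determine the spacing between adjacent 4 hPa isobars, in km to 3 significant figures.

Coriolis parameter at 29°S:
f = 2Ω sin φ = 2 × 7.29×10⁻⁵ × sin 29° = 7.07×10⁻⁵ s⁻¹
Wind speed in SI: 115 knots = 59.2 m/s
Geostrophic balance rearranged: |∂P/∂n| = f ρ V_g
|∂P/∂n| = 7.07×10⁻⁵ × 0.869 × 59.2 = 3.63×10⁻³ Pa/m
Isobar spacing: Δn = ΔP/|∂P/∂n| = 400 Pa / 3.63×10⁻³ Pa/m = 110072 m ≈ 110 km

110 km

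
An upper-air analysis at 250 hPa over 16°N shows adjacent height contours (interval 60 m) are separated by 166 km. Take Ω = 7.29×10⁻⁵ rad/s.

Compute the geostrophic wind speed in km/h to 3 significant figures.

318 km/h

Coriolis parameter at 16°N:
f = 2Ω sin φ = 2 × 7.29×10⁻⁵ × sin 16° = 4.02×10⁻⁵ s⁻¹
Height gradient: |∂Z/∂n| = 60 m / 166000 m = 3.61×10⁻⁴
On a pressure surface, geostrophic balance gives V_g = (g/f)|∂Z/∂n|:
V_g = 9.81 × 3.61×10⁻⁴ / 4.02×10⁻⁵ = 88.2 m/s
Converting: 88.2 m/s × 3.6 = 318 km/h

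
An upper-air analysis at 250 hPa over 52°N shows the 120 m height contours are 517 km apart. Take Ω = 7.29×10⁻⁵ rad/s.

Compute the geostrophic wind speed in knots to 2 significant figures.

Coriolis parameter at 52°N:
f = 2Ω sin φ = 2 × 7.29×10⁻⁵ × sin 52° = 1.15×10⁻⁴ s⁻¹
Height gradient: |∂Z/∂n| = 120 m / 517000 m = 2.32×10⁻⁴
On a pressure surface, geostrophic balance gives V_g = (g/f)|∂Z/∂n|:
V_g = 9.81 × 2.32×10⁻⁴ / 1.15×10⁻⁴ = 19.8 m/s
Converting: 19.8 m/s × 1.944 = 39 knots

39 knots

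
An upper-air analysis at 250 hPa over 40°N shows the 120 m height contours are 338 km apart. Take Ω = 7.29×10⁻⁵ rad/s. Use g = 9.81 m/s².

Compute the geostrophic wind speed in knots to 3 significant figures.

72.2 knots

Coriolis parameter at 40°N:
f = 2Ω sin φ = 2 × 7.29×10⁻⁵ × sin 40° = 9.37×10⁻⁵ s⁻¹
Height gradient: |∂Z/∂n| = 120 m / 338000 m = 3.55×10⁻⁴
On a pressure surface, geostrophic balance gives V_g = (g/f)|∂Z/∂n|:
V_g = 9.81 × 3.55×10⁻⁴ / 9.37×10⁻⁵ = 37.2 m/s
Converting: 37.2 m/s × 1.944 = 72.2 knots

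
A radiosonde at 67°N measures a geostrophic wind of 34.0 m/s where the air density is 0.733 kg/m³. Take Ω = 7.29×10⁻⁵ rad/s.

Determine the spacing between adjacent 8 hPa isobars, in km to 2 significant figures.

Coriolis parameter at 67°N:
f = 2Ω sin φ = 2 × 7.29×10⁻⁵ × sin 67° = 1.34×10⁻⁴ s⁻¹
Geostrophic balance rearranged: |∂P/∂n| = f ρ V_g
|∂P/∂n| = 1.34×10⁻⁴ × 0.733 × 34.0 = 3.34×10⁻³ Pa/m
Isobar spacing: Δn = ΔP/|∂P/∂n| = 800 Pa / 3.34×10⁻³ Pa/m = 239179 m ≈ 240 km

240 km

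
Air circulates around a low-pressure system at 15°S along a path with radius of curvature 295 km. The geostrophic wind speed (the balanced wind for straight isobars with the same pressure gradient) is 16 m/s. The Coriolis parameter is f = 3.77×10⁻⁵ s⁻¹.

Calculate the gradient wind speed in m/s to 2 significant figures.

Around a low, centrifugal force acts outward with Coriolis, so pressure-gradient force balances both:
(1/ρ)|∂P/∂n| = fV + V²/R  →  V² + fR·V − fR·V_g = 0
With fR = 3.77×10⁻⁵ × 295×10³ m = 11.1 m/s:
V = [−fR + √((fR)² + 4 fR V_g)]/2 = [−11.1 + √(11.1² + 4×11.1×16)]/2 = 8.89 m/s
Subgeostrophic (V < V_g = 16 m/s), as expected around a low.

8.9 m/s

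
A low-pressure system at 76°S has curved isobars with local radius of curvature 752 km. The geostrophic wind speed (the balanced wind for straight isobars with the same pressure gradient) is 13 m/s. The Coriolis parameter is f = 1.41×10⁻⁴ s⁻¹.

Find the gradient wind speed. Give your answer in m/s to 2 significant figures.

12 m/s

Around a low, centrifugal force acts outward with Coriolis, so pressure-gradient force balances both:
(1/ρ)|∂P/∂n| = fV + V²/R  →  V² + fR·V − fR·V_g = 0
With fR = 1.41×10⁻⁴ × 752×10³ m = 106 m/s:
V = [−fR + √((fR)² + 4 fR V_g)]/2 = [−106 + √(106² + 4×106×13)]/2 = 11.7 m/s
Subgeostrophic (V < V_g = 13 m/s), as expected around a low.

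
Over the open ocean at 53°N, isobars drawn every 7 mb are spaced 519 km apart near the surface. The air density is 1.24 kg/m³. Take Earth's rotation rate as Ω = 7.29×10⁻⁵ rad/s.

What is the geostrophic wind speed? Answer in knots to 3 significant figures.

18.2 knots

Coriolis parameter at 53°N:
f = 2Ω sin φ = 2 × 7.29×10⁻⁵ × sin 53° = 1.16×10⁻⁴ s⁻¹
Pressure gradient: |∂P/∂n| = 700 Pa / 519000 m = 1.35×10⁻³ Pa/m
Geostrophic balance (pressure-gradient force = Coriolis force):
V_g = (1/(fρ)) |∂P/∂n| = 1.35×10⁻³ / (1.16×10⁻⁴ × 1.24) = 9.34 m/s
Converting: 9.34 m/s × 1.944 = 18.2 knots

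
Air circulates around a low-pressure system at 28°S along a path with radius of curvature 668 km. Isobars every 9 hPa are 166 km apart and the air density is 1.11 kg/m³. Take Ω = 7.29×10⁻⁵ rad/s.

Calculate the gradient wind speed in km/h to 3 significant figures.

Coriolis parameter at 28°S:
f = 2Ω sin φ = 2 × 7.29×10⁻⁵ × sin 28° = 6.84×10⁻⁵ s⁻¹
Pressure gradient: |∂P/∂n| = 900 Pa / 166000 m = 5.42×10⁻³ Pa/m
Geostrophic speed: V_g = |∂P/∂n|/(fρ) = 5.42×10⁻³/(6.84×10⁻⁵ × 1.11) = 71.4 m/s
Around a low, centrifugal force acts outward with Coriolis, so pressure-gradient force balances both:
(1/ρ)|∂P/∂n| = fV + V²/R  →  V² + fR·V − fR·V_g = 0
With fR = 6.84×10⁻⁵ × 668×10³ m = 45.7 m/s:
V = [−fR + √((fR)² + 4 fR V_g)]/2 = [−45.7 + √(45.7² + 4×45.7×71.4)]/2 = 38.7 m/s
Subgeostrophic (V < V_g = 71.4 m/s), as expected around a low.
Converting: 38.7 m/s × 3.6 = 139 km/h

139 km/h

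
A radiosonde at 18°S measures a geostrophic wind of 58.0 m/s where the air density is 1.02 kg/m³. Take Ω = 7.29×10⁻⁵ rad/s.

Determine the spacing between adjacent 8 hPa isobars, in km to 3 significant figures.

300 km

Coriolis parameter at 18°S:
f = 2Ω sin φ = 2 × 7.29×10⁻⁵ × sin 18° = 4.51×10⁻⁵ s⁻¹
Geostrophic balance rearranged: |∂P/∂n| = f ρ V_g
|∂P/∂n| = 4.51×10⁻⁵ × 1.02 × 58.0 = 2.67×10⁻³ Pa/m
Isobar spacing: Δn = ΔP/|∂P/∂n| = 800 Pa / 2.67×10⁻³ Pa/m = 300139 m ≈ 300 km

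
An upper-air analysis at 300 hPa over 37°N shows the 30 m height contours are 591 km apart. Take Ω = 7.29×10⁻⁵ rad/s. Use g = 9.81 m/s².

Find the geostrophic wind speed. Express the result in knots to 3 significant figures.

Coriolis parameter at 37°N:
f = 2Ω sin φ = 2 × 7.29×10⁻⁵ × sin 37° = 8.77×10⁻⁵ s⁻¹
Height gradient: |∂Z/∂n| = 30 m / 591000 m = 5.08×10⁻⁵
On a pressure surface, geostrophic balance gives V_g = (g/f)|∂Z/∂n|:
V_g = 9.81 × 5.08×10⁻⁵ / 8.77×10⁻⁵ = 5.68 m/s
Converting: 5.68 m/s × 1.944 = 11.0 knots

11.0 knots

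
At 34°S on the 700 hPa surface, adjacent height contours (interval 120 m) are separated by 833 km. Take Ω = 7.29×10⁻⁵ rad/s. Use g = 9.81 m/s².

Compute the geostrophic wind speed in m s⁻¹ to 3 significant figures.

Coriolis parameter at 34°S:
f = 2Ω sin φ = 2 × 7.29×10⁻⁵ × sin 34° = 8.15×10⁻⁵ s⁻¹
Height gradient: |∂Z/∂n| = 120 m / 833000 m = 1.44×10⁻⁴
On a pressure surface, geostrophic balance gives V_g = (g/f)|∂Z/∂n|:
V_g = 9.81 × 1.44×10⁻⁴ / 8.15×10⁻⁵ = 17.3 m/s

17.3 m s⁻¹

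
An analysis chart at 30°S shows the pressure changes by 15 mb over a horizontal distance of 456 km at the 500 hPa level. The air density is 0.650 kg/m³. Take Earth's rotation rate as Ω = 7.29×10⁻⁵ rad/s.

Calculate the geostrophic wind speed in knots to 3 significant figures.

Coriolis parameter at 30°S:
f = 2Ω sin φ = 2 × 7.29×10⁻⁵ × sin 30° = 7.29×10⁻⁵ s⁻¹
Pressure gradient: |∂P/∂n| = 1500 Pa / 456000 m = 3.29×10⁻³ Pa/m
Geostrophic balance (pressure-gradient force = Coriolis force):
V_g = (1/(fρ)) |∂P/∂n| = 3.29×10⁻³ / (7.29×10⁻⁵ × 0.650) = 69.4 m/s
Converting: 69.4 m/s × 1.944 = 135 knots

135 knots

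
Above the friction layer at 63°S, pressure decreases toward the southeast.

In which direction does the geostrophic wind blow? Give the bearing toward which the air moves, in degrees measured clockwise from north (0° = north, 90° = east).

045°

The pressure-gradient force points toward the southeast (bearing 135°).
Geostrophic balance: in the Southern Hemisphere the Coriolis force deflects motion to the left, so the geostrophic wind blows 90° to the left of the pressure-gradient force (low pressure on the right).
Rotating 135° by 90° counterclockwise gives 045° — the wind blows toward the northeast.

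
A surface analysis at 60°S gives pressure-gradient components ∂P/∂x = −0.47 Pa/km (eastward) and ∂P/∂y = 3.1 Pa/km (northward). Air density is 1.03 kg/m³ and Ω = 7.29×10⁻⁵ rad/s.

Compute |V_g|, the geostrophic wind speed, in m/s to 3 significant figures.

24.1 m/s

Coriolis parameter at 60°S:
f = 2Ω sin φ = 2 × 7.29×10⁻⁵ × sin 60° = 1.26×10⁻⁴ s⁻¹
In the Southern Hemisphere f is negative: f = −1.26×10⁻⁴ s⁻¹.
Component geostrophic relations (x east, y north):
u_g = −(1/(fρ)) ∂P/∂y,  v_g = (1/(fρ)) ∂P/∂x
u_g = −(3.1×10⁻³)/(−1.26×10⁻⁴ × 1.03) = 23.8 m/s;  v_g = (−0.47×10⁻³)/(−1.26×10⁻⁴ × 1.03) = 3.61 m/s
|V_g| = √(u_g² + v_g²) = 24.1 m/s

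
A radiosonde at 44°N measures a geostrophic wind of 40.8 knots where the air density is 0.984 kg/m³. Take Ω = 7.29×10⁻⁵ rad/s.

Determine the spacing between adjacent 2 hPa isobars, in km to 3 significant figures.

95.6 km

Coriolis parameter at 44°N:
f = 2Ω sin φ = 2 × 7.29×10⁻⁵ × sin 44° = 1.01×10⁻⁴ s⁻¹
Wind speed in SI: 40.8 knots = 21.0 m/s
Geostrophic balance rearranged: |∂P/∂n| = f ρ V_g
|∂P/∂n| = 1.01×10⁻⁴ × 0.984 × 21.0 = 2.09×10⁻³ Pa/m
Isobar spacing: Δn = ΔP/|∂P/∂n| = 200 Pa / 2.09×10⁻³ Pa/m = 95611 m ≈ 95.6 km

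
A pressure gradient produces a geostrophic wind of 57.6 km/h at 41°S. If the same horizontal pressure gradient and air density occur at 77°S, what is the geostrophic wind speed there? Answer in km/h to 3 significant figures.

With the same pressure gradient and density, V_g ∝ 1/f ∝ 1/sin φ.
V₂ = V₁ · sin φ₁ / sin φ₂ = 57.6 × sin 41° / sin 77°
V₂ = 57.6 × 0.6561/0.9744 = 38.8 km/h

38.8 km/h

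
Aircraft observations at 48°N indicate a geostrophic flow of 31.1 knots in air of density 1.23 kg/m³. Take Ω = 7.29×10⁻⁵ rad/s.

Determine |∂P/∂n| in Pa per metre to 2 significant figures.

2.1×10⁻³ Pa/m

Coriolis parameter at 48°N:
f = 2Ω sin φ = 2 × 7.29×10⁻⁵ × sin 48° = 1.08×10⁻⁴ s⁻¹
Wind speed in SI: 31.1 knots = 16.0 m/s
Geostrophic balance rearranged: |∂P/∂n| = f ρ V_g
|∂P/∂n| = 1.08×10⁻⁴ × 1.23 × 16.0 = 2.13×10⁻³ Pa/m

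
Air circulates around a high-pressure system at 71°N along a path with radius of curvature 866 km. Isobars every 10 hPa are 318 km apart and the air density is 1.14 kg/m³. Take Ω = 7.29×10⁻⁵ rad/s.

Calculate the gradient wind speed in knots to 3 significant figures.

Coriolis parameter at 71°N:
f = 2Ω sin φ = 2 × 7.29×10⁻⁵ × sin 71° = 1.38×10⁻⁴ s⁻¹
Pressure gradient: |∂P/∂n| = 1000 Pa / 318000 m = 3.14×10⁻³ Pa/m
Geostrophic speed: V_g = |∂P/∂n|/(fρ) = 3.14×10⁻³/(1.38×10⁻⁴ × 1.14) = 20.0 m/s
Around a high, pressure-gradient force acts outward with centrifugal, so Coriolis balances both:
fV = (1/ρ)|∂P/∂n| + V²/R  →  V² − fR·V + fR·V_g = 0
With fR = 1.38×10⁻⁴ × 866×10³ m = 119 m/s:
V = [fR − √((fR)² − 4 fR V_g)]/2 = [119 − √(119² − 4×119×20)]/2 = 25.4 m/s
Supergeostrophic (V > V_g = 20 m/s), as expected around a high.
Converting: 25.4 m/s × 1.944 = 49.4 knots

49.4 knots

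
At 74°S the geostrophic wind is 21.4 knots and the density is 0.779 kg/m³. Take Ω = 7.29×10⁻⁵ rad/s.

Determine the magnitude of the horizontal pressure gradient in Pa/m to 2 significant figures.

Coriolis parameter at 74°S:
f = 2Ω sin φ = 2 × 7.29×10⁻⁵ × sin 74° = 1.40×10⁻⁴ s⁻¹
Wind speed in SI: 21.4 knots = 11.0 m/s
Geostrophic balance rearranged: |∂P/∂n| = f ρ V_g
|∂P/∂n| = 1.40×10⁻⁴ × 0.779 × 11.0 = 1.20×10⁻³ Pa/m

1.2×10⁻³ Pa/m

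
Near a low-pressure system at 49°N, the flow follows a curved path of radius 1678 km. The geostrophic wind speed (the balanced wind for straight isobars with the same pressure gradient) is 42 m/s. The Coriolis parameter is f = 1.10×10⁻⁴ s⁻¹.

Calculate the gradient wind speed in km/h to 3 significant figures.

Around a low, centrifugal force acts outward with Coriolis, so pressure-gradient force balances both:
(1/ρ)|∂P/∂n| = fV + V²/R  →  V² + fR·V − fR·V_g = 0
With fR = 1.10×10⁻⁴ × 1678×10³ m = 185 m/s:
V = [−fR + √((fR)² + 4 fR V_g)]/2 = [−185 + √(185² + 4×185×42)]/2 = 35.3 m/s
Subgeostrophic (V < V_g = 42 m/s), as expected around a low.
Converting: 35.3 m/s × 3.6 = 127 km/h

127 km/h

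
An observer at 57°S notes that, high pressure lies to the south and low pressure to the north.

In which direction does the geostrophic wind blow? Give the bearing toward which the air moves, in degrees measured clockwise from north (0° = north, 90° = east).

The pressure-gradient force points toward the north (bearing 000°).
Geostrophic balance: in the Southern Hemisphere the Coriolis force deflects motion to the left, so the geostrophic wind blows 90° to the left of the pressure-gradient force (low pressure on the right).
Rotating 000° by 90° counterclockwise gives 270° — the wind blows toward the west.

270°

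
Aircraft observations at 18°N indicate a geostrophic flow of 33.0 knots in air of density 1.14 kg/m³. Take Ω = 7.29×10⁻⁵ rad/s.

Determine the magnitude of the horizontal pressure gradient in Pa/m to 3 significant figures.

Coriolis parameter at 18°N:
f = 2Ω sin φ = 2 × 7.29×10⁻⁵ × sin 18° = 4.51×10⁻⁵ s⁻¹
Wind speed in SI: 33.0 knots = 17.0 m/s
Geostrophic balance rearranged: |∂P/∂n| = f ρ V_g
|∂P/∂n| = 4.51×10⁻⁵ × 1.14 × 17.0 = 8.72×10⁻⁴ Pa/m

8.72×10⁻⁴ Pa/m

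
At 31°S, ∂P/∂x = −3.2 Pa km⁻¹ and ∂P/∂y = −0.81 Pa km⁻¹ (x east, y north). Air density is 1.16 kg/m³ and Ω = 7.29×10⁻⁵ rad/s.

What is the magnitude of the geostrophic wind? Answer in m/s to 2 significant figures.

38 m/s

Coriolis parameter at 31°S:
f = 2Ω sin φ = 2 × 7.29×10⁻⁵ × sin 31° = 7.51×10⁻⁵ s⁻¹
In the Southern Hemisphere f is negative: f = −7.51×10⁻⁵ s⁻¹.
Component geostrophic relations (x east, y north):
u_g = −(1/(fρ)) ∂P/∂y,  v_g = (1/(fρ)) ∂P/∂x
u_g = −(−0.81×10⁻³)/(−7.51×10⁻⁵ × 1.16) = −9.30 m/s;  v_g = (−3.2×10⁻³)/(−7.51×10⁻⁵ × 1.16) = 36.7 m/s
|V_g| = √(u_g² + v_g²) = 37.9 m/s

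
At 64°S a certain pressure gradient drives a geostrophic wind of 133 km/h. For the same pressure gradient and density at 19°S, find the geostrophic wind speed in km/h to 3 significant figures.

367 km/h

With the same pressure gradient and density, V_g ∝ 1/f ∝ 1/sin φ.
V₂ = V₁ · sin φ₁ / sin φ₂ = 133 × sin 64° / sin 19°
V₂ = 133 × 0.8988/0.3256 = 367 km/h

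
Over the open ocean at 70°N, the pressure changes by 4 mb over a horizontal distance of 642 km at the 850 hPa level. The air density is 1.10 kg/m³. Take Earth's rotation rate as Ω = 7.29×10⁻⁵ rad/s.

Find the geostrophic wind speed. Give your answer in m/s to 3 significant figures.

4.13 m/s

Coriolis parameter at 70°N:
f = 2Ω sin φ = 2 × 7.29×10⁻⁵ × sin 70° = 1.37×10⁻⁴ s⁻¹
Pressure gradient: |∂P/∂n| = 400 Pa / 642000 m = 6.23×10⁻⁴ Pa/m
Geostrophic balance (pressure-gradient force = Coriolis force):
V_g = (1/(fρ)) |∂P/∂n| = 6.23×10⁻⁴ / (1.37×10⁻⁴ × 1.10) = 4.13 m/s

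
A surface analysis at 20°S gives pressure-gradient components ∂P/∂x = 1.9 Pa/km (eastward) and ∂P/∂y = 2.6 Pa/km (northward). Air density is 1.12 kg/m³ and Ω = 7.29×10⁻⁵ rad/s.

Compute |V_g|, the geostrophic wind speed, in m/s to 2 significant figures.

Coriolis parameter at 20°S:
f = 2Ω sin φ = 2 × 7.29×10⁻⁵ × sin 20° = 4.99×10⁻⁵ s⁻¹
In the Southern Hemisphere f is negative: f = −4.99×10⁻⁵ s⁻¹.
Component geostrophic relations (x east, y north):
u_g = −(1/(fρ)) ∂P/∂y,  v_g = (1/(fρ)) ∂P/∂x
u_g = −(2.6×10⁻³)/(−4.99×10⁻⁵ × 1.12) = 46.6 m/s;  v_g = (1.9×10⁻³)/(−4.99×10⁻⁵ × 1.12) = −34.0 m/s
|V_g| = √(u_g² + v_g²) = 57.7 m/s

58 m/s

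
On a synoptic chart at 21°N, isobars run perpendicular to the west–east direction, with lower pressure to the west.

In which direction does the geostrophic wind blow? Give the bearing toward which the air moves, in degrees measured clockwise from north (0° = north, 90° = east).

The pressure-gradient force points toward the west (bearing 270°).
Geostrophic balance: in the Northern Hemisphere the Coriolis force deflects motion to the right, so the geostrophic wind blows 90° to the right of the pressure-gradient force (low pressure on the left).
Rotating 270° by 90° clockwise gives 000° — the wind blows toward the north.

000°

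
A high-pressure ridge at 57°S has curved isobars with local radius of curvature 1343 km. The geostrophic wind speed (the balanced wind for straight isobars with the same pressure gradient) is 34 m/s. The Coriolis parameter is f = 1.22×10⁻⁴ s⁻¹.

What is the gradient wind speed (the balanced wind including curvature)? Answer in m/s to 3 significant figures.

Around a high, pressure-gradient force acts outward with centrifugal, so Coriolis balances both:
fV = (1/ρ)|∂P/∂n| + V²/R  →  V² − fR·V + fR·V_g = 0
With fR = 1.22×10⁻⁴ × 1343×10³ m = 164 m/s:
V = [fR − √((fR)² − 4 fR V_g)]/2 = [164 − √(164² − 4×164×34)]/2 = 48.2 m/s
Supergeostrophic (V > V_g = 34 m/s), as expected around a high.

48.2 m/s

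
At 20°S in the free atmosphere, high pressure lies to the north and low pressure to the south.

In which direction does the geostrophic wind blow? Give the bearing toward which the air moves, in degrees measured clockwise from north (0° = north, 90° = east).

090°

The pressure-gradient force points toward the south (bearing 180°).
Geostrophic balance: in the Southern Hemisphere the Coriolis force deflects motion to the left, so the geostrophic wind blows 90° to the left of the pressure-gradient force (low pressure on the right).
Rotating 180° by 90° counterclockwise gives 090° — the wind blows toward the east.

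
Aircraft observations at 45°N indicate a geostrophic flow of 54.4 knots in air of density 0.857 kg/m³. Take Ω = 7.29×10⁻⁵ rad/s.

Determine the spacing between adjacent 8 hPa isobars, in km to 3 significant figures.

324 km

Coriolis parameter at 45°N:
f = 2Ω sin φ = 2 × 7.29×10⁻⁵ × sin 45° = 1.03×10⁻⁴ s⁻¹
Wind speed in SI: 54.4 knots = 28.0 m/s
Geostrophic balance rearranged: |∂P/∂n| = f ρ V_g
|∂P/∂n| = 1.03×10⁻⁴ × 0.857 × 28.0 = 2.47×10⁻³ Pa/m
Isobar spacing: Δn = ΔP/|∂P/∂n| = 800 Pa / 2.47×10⁻³ Pa/m = 323541 m ≈ 324 km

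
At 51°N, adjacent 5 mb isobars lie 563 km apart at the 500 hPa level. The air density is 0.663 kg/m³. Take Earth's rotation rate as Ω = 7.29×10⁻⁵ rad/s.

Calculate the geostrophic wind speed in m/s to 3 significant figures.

11.8 m/s

Coriolis parameter at 51°N:
f = 2Ω sin φ = 2 × 7.29×10⁻⁵ × sin 51° = 1.13×10⁻⁴ s⁻¹
Pressure gradient: |∂P/∂n| = 500 Pa / 563000 m = 8.88×10⁻⁴ Pa/m
Geostrophic balance (pressure-gradient force = Coriolis force):
V_g = (1/(fρ)) |∂P/∂n| = 8.88×10⁻⁴ / (1.13×10⁻⁴ × 0.663) = 11.8 m/s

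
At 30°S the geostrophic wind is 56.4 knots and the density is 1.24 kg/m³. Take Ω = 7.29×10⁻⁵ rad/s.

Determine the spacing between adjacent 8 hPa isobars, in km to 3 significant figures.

Coriolis parameter at 30°S:
f = 2Ω sin φ = 2 × 7.29×10⁻⁵ × sin 30° = 7.29×10⁻⁵ s⁻¹
Wind speed in SI: 56.4 knots = 29.0 m/s
Geostrophic balance rearranged: |∂P/∂n| = f ρ V_g
|∂P/∂n| = 7.29×10⁻⁵ × 1.24 × 29.0 = 2.62×10⁻³ Pa/m
Isobar spacing: Δn = ΔP/|∂P/∂n| = 800 Pa / 2.62×10⁻³ Pa/m = 305017 m ≈ 305 km

305 km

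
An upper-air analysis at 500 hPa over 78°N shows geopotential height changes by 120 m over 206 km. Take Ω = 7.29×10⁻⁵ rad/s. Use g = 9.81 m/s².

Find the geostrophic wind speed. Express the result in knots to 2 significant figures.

Coriolis parameter at 78°N:
f = 2Ω sin φ = 2 × 7.29×10⁻⁵ × sin 78° = 1.43×10⁻⁴ s⁻¹
Height gradient: |∂Z/∂n| = 120 m / 206000 m = 5.83×10⁻⁴
On a pressure surface, geostrophic balance gives V_g = (g/f)|∂Z/∂n|:
V_g = 9.81 × 5.83×10⁻⁴ / 1.43×10⁻⁴ = 40.1 m/s
Converting: 40.1 m/s × 1.944 = 78 knots

78 knots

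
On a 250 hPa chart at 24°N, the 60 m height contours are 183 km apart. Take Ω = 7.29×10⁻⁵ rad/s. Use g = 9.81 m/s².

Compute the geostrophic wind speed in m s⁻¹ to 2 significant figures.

54 m s⁻¹

Coriolis parameter at 24°N:
f = 2Ω sin φ = 2 × 7.29×10⁻⁵ × sin 24° = 5.93×10⁻⁵ s⁻¹
Height gradient: |∂Z/∂n| = 60 m / 183000 m = 3.28×10⁻⁴
On a pressure surface, geostrophic balance gives V_g = (g/f)|∂Z/∂n|:
V_g = 9.81 × 3.28×10⁻⁴ / 5.93×10⁻⁵ = 54.2 m/s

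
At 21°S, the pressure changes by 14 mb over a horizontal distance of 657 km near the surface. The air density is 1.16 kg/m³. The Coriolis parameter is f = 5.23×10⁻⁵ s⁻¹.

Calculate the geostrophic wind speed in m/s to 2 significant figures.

35 m/s

Pressure gradient: |∂P/∂n| = 1400 Pa / 657000 m = 2.13×10⁻³ Pa/m
Geostrophic balance (pressure-gradient force = Coriolis force):
V_g = (1/(fρ)) |∂P/∂n| = 2.13×10⁻³ / (5.23×10⁻⁵ × 1.16) = 35.1 m/s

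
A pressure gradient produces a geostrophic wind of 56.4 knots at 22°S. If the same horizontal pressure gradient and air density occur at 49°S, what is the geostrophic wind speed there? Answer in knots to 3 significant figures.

28.0 knots

With the same pressure gradient and density, V_g ∝ 1/f ∝ 1/sin φ.
V₂ = V₁ · sin φ₁ / sin φ₂ = 56.4 × sin 22° / sin 49°
V₂ = 56.4 × 0.3746/0.7547 = 28.0 knots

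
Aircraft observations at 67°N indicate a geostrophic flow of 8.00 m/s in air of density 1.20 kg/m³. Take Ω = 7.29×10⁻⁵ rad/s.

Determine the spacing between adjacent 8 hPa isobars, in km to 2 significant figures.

620 km

Coriolis parameter at 67°N:
f = 2Ω sin φ = 2 × 7.29×10⁻⁵ × sin 67° = 1.34×10⁻⁴ s⁻¹
Geostrophic balance rearranged: |∂P/∂n| = f ρ V_g
|∂P/∂n| = 1.34×10⁻⁴ × 1.20 × 8.00 = 1.29×10⁻³ Pa/m
Isobar spacing: Δn = ΔP/|∂P/∂n| = 800 Pa / 1.29×10⁻³ Pa/m = 620919 m ≈ 620 km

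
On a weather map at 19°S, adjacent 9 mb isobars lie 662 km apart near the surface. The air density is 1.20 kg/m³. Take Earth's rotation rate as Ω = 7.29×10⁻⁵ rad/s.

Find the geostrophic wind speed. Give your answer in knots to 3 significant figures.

46.4 knots

Coriolis parameter at 19°S:
f = 2Ω sin φ = 2 × 7.29×10⁻⁵ × sin 19° = 4.75×10⁻⁵ s⁻¹
Pressure gradient: |∂P/∂n| = 900 Pa / 662000 m = 1.36×10⁻³ Pa/m
Geostrophic balance (pressure-gradient force = Coriolis force):
V_g = (1/(fρ)) |∂P/∂n| = 1.36×10⁻³ / (4.75×10⁻⁵ × 1.20) = 23.9 m/s
Converting: 23.9 m/s × 1.944 = 46.4 knots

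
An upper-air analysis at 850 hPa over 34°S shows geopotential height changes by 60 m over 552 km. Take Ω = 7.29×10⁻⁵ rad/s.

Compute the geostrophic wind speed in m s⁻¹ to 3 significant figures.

Coriolis parameter at 34°S:
f = 2Ω sin φ = 2 × 7.29×10⁻⁵ × sin 34° = 8.15×10⁻⁵ s⁻¹
Height gradient: |∂Z/∂n| = 60 m / 552000 m = 1.09×10⁻⁴
On a pressure surface, geostrophic balance gives V_g = (g/f)|∂Z/∂n|:
V_g = 9.81 × 1.09×10⁻⁴ / 8.15×10⁻⁵ = 13.1 m/s

13.1 m s⁻¹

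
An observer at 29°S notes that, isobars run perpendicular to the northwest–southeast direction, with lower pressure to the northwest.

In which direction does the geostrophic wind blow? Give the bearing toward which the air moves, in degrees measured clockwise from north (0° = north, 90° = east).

225°

The pressure-gradient force points toward the northwest (bearing 315°).
Geostrophic balance: in the Southern Hemisphere the Coriolis force deflects motion to the left, so the geostrophic wind blows 90° to the left of the pressure-gradient force (low pressure on the right).
Rotating 315° by 90° counterclockwise gives 225° — the wind blows toward the southwest.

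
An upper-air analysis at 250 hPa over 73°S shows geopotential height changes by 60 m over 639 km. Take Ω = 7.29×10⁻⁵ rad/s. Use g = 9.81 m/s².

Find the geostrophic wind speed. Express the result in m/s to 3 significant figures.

6.61 m/s

Coriolis parameter at 73°S:
f = 2Ω sin φ = 2 × 7.29×10⁻⁵ × sin 73° = 1.39×10⁻⁴ s⁻¹
Height gradient: |∂Z/∂n| = 60 m / 639000 m = 9.39×10⁻⁵
On a pressure surface, geostrophic balance gives V_g = (g/f)|∂Z/∂n|:
V_g = 9.81 × 9.39×10⁻⁵ / 1.39×10⁻⁴ = 6.61 m/s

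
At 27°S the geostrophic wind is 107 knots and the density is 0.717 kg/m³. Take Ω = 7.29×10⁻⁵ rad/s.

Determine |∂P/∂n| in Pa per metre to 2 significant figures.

Coriolis parameter at 27°S:
f = 2Ω sin φ = 2 × 7.29×10⁻⁵ × sin 27° = 6.62×10⁻⁵ s⁻¹
Wind speed in SI: 107 knots = 55.0 m/s
Geostrophic balance rearranged: |∂P/∂n| = f ρ V_g
|∂P/∂n| = 6.62×10⁻⁵ × 0.717 × 55.0 = 2.61×10⁻³ Pa/m

2.6×10⁻³ Pa/m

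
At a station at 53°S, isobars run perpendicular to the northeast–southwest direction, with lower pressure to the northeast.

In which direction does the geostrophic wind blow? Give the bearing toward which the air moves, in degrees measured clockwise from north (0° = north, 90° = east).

315°

The pressure-gradient force points toward the northeast (bearing 045°).
Geostrophic balance: in the Southern Hemisphere the Coriolis force deflects motion to the left, so the geostrophic wind blows 90° to the left of the pressure-gradient force (low pressure on the right).
Rotating 045° by 90° counterclockwise gives 315° — the wind blows toward the northwest.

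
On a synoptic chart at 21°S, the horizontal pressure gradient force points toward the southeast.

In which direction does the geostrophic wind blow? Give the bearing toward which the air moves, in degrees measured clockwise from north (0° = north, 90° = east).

045°

The pressure-gradient force points toward the southeast (bearing 135°).
Geostrophic balance: in the Southern Hemisphere the Coriolis force deflects motion to the left, so the geostrophic wind blows 90° to the left of the pressure-gradient force (low pressure on the right).
Rotating 135° by 90° counterclockwise gives 045° — the wind blows toward the northeast.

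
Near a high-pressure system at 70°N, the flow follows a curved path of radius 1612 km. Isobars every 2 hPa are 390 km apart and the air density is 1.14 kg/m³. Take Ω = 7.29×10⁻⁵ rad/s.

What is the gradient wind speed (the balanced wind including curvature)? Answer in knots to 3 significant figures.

6.48 knots

Coriolis parameter at 70°N:
f = 2Ω sin φ = 2 × 7.29×10⁻⁵ × sin 70° = 1.37×10⁻⁴ s⁻¹
Pressure gradient: |∂P/∂n| = 200 Pa / 390000 m = 5.13×10⁻⁴ Pa/m
Geostrophic speed: V_g = |∂P/∂n|/(fρ) = 5.13×10⁻⁴/(1.37×10⁻⁴ × 1.14) = 3.28 m/s
Around a high, pressure-gradient force acts outward with centrifugal, so Coriolis balances both:
fV = (1/ρ)|∂P/∂n| + V²/R  →  V² − fR·V + fR·V_g = 0
With fR = 1.37×10⁻⁴ × 1612×10³ m = 221 m/s:
V = [fR − √((fR)² − 4 fR V_g)]/2 = [221 − √(221² − 4×221×3.28)]/2 = 3.33 m/s
Supergeostrophic (V > V_g = 3.28 m/s), as expected around a high.
Converting: 3.33 m/s × 1.944 = 6.48 knots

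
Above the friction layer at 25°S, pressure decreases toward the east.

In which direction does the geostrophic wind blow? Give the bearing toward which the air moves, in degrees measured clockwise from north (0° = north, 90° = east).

000°

The pressure-gradient force points toward the east (bearing 090°).
Geostrophic balance: in the Southern Hemisphere the Coriolis force deflects motion to the left, so the geostrophic wind blows 90° to the left of the pressure-gradient force (low pressure on the right).
Rotating 090° by 90° counterclockwise gives 000° — the wind blows toward the north.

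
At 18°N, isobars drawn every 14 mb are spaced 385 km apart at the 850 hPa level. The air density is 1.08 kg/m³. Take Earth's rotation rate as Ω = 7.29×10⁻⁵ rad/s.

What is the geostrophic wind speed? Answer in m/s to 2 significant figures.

Coriolis parameter at 18°N:
f = 2Ω sin φ = 2 × 7.29×10⁻⁵ × sin 18° = 4.51×10⁻⁵ s⁻¹
Pressure gradient: |∂P/∂n| = 1400 Pa / 385000 m = 3.64×10⁻³ Pa/m
Geostrophic balance (pressure-gradient force = Coriolis force):
V_g = (1/(fρ)) |∂P/∂n| = 3.64×10⁻³ / (4.51×10⁻⁵ × 1.08) = 74.7 m/s

75 m/s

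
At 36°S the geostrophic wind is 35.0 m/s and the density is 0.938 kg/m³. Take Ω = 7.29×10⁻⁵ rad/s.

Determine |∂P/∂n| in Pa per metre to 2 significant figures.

Coriolis parameter at 36°S:
f = 2Ω sin φ = 2 × 7.29×10⁻⁵ × sin 36° = 8.57×10⁻⁵ s⁻¹
Geostrophic balance rearranged: |∂P/∂n| = f ρ V_g
|∂P/∂n| = 8.57×10⁻⁵ × 0.938 × 35.0 = 2.81×10⁻³ Pa/m

2.8×10⁻³ Pa/m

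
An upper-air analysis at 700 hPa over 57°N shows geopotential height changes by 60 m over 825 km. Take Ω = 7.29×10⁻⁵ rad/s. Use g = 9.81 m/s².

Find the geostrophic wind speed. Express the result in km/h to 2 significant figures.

Coriolis parameter at 57°N:
f = 2Ω sin φ = 2 × 7.29×10⁻⁵ × sin 57° = 1.22×10⁻⁴ s⁻¹
Height gradient: |∂Z/∂n| = 60 m / 825000 m = 7.27×10⁻⁵
On a pressure surface, geostrophic balance gives V_g = (g/f)|∂Z/∂n|:
V_g = 9.81 × 7.27×10⁻⁵ / 1.22×10⁻⁴ = 5.83 m/s
Converting: 5.83 m/s × 3.6 = 21 km/h

21 km/h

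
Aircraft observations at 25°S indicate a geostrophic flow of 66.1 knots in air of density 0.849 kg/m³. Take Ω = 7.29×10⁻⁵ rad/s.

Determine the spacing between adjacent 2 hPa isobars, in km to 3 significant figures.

112 km

Coriolis parameter at 25°S:
f = 2Ω sin φ = 2 × 7.29×10⁻⁵ × sin 25° = 6.16×10⁻⁵ s⁻¹
Wind speed in SI: 66.1 knots = 34.0 m/s
Geostrophic balance rearranged: |∂P/∂n| = f ρ V_g
|∂P/∂n| = 6.16×10⁻⁵ × 0.849 × 34.0 = 1.78×10⁻³ Pa/m
Isobar spacing: Δn = ΔP/|∂P/∂n| = 200 Pa / 1.78×10⁻³ Pa/m = 112429 m ≈ 112 km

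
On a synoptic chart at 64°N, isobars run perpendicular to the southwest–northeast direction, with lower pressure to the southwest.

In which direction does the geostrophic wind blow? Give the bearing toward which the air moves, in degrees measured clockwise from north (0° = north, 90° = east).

The pressure-gradient force points toward the southwest (bearing 225°).
Geostrophic balance: in the Northern Hemisphere the Coriolis force deflects motion to the right, so the geostrophic wind blows 90° to the right of the pressure-gradient force (low pressure on the left).
Rotating 225° by 90° clockwise gives 315° — the wind blows toward the northwest.

315°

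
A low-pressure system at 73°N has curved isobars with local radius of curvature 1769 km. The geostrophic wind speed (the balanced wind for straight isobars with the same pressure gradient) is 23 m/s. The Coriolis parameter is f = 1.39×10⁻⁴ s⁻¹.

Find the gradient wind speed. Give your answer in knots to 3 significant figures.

Around a low, centrifugal force acts outward with Coriolis, so pressure-gradient force balances both:
(1/ρ)|∂P/∂n| = fV + V²/R  →  V² + fR·V − fR·V_g = 0
With fR = 1.39×10⁻⁴ × 1769×10³ m = 246 m/s:
V = [−fR + √((fR)² + 4 fR V_g)]/2 = [−246 + √(246² + 4×246×23)]/2 = 21.2 m/s
Subgeostrophic (V < V_g = 23 m/s), as expected around a low.
Converting: 21.2 m/s × 1.944 = 41.2 knots

41.2 knots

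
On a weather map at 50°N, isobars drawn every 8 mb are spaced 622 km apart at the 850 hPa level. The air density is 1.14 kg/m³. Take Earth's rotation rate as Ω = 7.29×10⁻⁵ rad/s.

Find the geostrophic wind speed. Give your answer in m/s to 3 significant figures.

Coriolis parameter at 50°N:
f = 2Ω sin φ = 2 × 7.29×10⁻⁵ × sin 50° = 1.12×10⁻⁴ s⁻¹
Pressure gradient: |∂P/∂n| = 800 Pa / 622000 m = 1.29×10⁻³ Pa/m
Geostrophic balance (pressure-gradient force = Coriolis force):
V_g = (1/(fρ)) |∂P/∂n| = 1.29×10⁻³ / (1.12×10⁻⁴ × 1.14) = 10.1 m/s

10.1 m/s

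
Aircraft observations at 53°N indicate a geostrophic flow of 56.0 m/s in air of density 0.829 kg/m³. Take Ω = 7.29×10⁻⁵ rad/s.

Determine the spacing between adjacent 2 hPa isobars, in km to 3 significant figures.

37.0 km

Coriolis parameter at 53°N:
f = 2Ω sin φ = 2 × 7.29×10⁻⁵ × sin 53° = 1.16×10⁻⁴ s⁻¹
Geostrophic balance rearranged: |∂P/∂n| = f ρ V_g
|∂P/∂n| = 1.16×10⁻⁴ × 0.829 × 56.0 = 5.41×10⁻³ Pa/m
Isobar spacing: Δn = ΔP/|∂P/∂n| = 200 Pa / 5.41×10⁻³ Pa/m = 36998 m ≈ 37.0 km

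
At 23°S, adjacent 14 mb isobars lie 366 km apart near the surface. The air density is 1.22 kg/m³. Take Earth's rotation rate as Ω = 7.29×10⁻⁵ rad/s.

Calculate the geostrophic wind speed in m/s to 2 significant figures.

Coriolis parameter at 23°S:
f = 2Ω sin φ = 2 × 7.29×10⁻⁵ × sin 23° = 5.70×10⁻⁵ s⁻¹
Pressure gradient: |∂P/∂n| = 1400 Pa / 366000 m = 3.83×10⁻³ Pa/m
Geostrophic balance (pressure-gradient force = Coriolis force):
V_g = (1/(fρ)) |∂P/∂n| = 3.83×10⁻³ / (5.70×10⁻⁵ × 1.22) = 55.0 m/s

55 m/s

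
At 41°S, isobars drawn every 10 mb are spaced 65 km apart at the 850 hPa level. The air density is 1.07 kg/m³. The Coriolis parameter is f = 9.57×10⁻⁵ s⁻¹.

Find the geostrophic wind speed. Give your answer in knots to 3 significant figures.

Pressure gradient: |∂P/∂n| = 1000 Pa / 65000 m = 1.54×10⁻² Pa/m
Geostrophic balance (pressure-gradient force = Coriolis force):
V_g = (1/(fρ)) |∂P/∂n| = 1.54×10⁻² / (9.57×10⁻⁵ × 1.07) = 150 m/s
Converting: 150 m/s × 1.944 = 292 knots

292 knots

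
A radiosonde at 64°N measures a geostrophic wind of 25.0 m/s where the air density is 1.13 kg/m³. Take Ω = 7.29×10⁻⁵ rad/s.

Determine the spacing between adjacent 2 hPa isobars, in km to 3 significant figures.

Coriolis parameter at 64°N:
f = 2Ω sin φ = 2 × 7.29×10⁻⁵ × sin 64° = 1.31×10⁻⁴ s⁻¹
Geostrophic balance rearranged: |∂P/∂n| = f ρ V_g
|∂P/∂n| = 1.31×10⁻⁴ × 1.13 × 25.0 = 3.70×10⁻³ Pa/m
Isobar spacing: Δn = ΔP/|∂P/∂n| = 200 Pa / 3.70×10⁻³ Pa/m = 54025 m ≈ 54.0 km

54.0 km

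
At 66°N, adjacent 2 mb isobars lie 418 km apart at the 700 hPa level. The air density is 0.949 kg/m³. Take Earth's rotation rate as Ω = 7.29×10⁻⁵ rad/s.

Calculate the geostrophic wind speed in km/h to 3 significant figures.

Coriolis parameter at 66°N:
f = 2Ω sin φ = 2 × 7.29×10⁻⁵ × sin 66° = 1.33×10⁻⁴ s⁻¹
Pressure gradient: |∂P/∂n| = 200 Pa / 418000 m = 4.78×10⁻⁴ Pa/m
Geostrophic balance (pressure-gradient force = Coriolis force):
V_g = (1/(fρ)) |∂P/∂n| = 4.78×10⁻⁴ / (1.33×10⁻⁴ × 0.949) = 3.79 m/s
Converting: 3.79 m/s × 3.6 = 13.6 km/h

13.6 km/h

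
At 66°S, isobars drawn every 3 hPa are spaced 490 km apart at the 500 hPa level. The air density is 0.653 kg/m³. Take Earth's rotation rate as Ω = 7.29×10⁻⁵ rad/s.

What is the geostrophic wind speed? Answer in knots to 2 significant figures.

14 knots

Coriolis parameter at 66°S:
f = 2Ω sin φ = 2 × 7.29×10⁻⁵ × sin 66° = 1.33×10⁻⁴ s⁻¹
Pressure gradient: |∂P/∂n| = 300 Pa / 490000 m = 6.12×10⁻⁴ Pa/m
Geostrophic balance (pressure-gradient force = Coriolis force):
V_g = (1/(fρ)) |∂P/∂n| = 6.12×10⁻⁴ / (1.33×10⁻⁴ × 0.653) = 7.04 m/s
Converting: 7.04 m/s × 1.944 = 14 knots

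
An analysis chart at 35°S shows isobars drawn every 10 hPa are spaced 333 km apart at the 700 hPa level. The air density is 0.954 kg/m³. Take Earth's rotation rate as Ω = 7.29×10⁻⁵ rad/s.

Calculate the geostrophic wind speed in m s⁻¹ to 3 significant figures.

Coriolis parameter at 35°S:
f = 2Ω sin φ = 2 × 7.29×10⁻⁵ × sin 35° = 8.36×10⁻⁵ s⁻¹
Pressure gradient: |∂P/∂n| = 1000 Pa / 333000 m = 3.00×10⁻³ Pa/m
Geostrophic balance (pressure-gradient force = Coriolis force):
V_g = (1/(fρ)) |∂P/∂n| = 3.00×10⁻³ / (8.36×10⁻⁵ × 0.954) = 37.6 m/s

37.6 m s⁻¹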